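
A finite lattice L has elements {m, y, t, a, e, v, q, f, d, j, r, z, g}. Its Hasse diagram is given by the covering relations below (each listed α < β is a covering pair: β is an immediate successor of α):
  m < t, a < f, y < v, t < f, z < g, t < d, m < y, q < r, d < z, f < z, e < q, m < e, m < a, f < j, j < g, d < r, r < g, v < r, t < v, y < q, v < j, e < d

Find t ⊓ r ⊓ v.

Common lower bounds of {t, r, v}: m, t.
The greatest among these is t.

t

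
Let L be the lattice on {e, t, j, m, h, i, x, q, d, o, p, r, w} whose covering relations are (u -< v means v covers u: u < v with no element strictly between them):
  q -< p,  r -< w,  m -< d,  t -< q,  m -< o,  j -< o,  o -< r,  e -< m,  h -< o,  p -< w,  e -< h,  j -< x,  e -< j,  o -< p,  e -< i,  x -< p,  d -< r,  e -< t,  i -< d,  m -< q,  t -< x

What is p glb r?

o

Common lower bounds of {p, r}: e, h, j, m, o.
The greatest among these is o.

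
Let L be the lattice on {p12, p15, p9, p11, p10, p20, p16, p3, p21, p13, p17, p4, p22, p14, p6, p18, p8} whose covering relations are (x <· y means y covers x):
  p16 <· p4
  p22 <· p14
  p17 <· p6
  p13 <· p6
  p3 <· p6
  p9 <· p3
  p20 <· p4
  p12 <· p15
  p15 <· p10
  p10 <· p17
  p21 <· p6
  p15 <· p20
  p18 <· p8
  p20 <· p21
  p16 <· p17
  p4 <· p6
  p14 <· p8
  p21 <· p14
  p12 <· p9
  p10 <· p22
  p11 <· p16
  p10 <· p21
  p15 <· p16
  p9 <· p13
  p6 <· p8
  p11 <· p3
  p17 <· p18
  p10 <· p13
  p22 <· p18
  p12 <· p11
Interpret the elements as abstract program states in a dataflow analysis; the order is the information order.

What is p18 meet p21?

Common lower bounds of {p18, p21}: p10, p12, p15.
The greatest among these is p10.

p10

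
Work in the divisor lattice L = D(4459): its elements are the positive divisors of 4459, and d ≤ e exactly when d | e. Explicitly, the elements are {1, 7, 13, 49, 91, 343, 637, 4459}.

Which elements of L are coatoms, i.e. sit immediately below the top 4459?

The coatoms are exactly the elements covered by 4459: 343, 637.

343, 637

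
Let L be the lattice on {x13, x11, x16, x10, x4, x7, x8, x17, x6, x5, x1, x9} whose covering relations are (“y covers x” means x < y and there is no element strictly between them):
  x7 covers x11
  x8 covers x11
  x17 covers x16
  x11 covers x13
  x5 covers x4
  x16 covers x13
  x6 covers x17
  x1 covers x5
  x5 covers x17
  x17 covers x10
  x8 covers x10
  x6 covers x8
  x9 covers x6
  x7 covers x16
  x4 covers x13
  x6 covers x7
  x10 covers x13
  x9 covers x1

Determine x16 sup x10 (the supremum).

x17

Common upper bounds of {x16, x10}: x1, x17, x5, x6, x9.
The least among these is x17.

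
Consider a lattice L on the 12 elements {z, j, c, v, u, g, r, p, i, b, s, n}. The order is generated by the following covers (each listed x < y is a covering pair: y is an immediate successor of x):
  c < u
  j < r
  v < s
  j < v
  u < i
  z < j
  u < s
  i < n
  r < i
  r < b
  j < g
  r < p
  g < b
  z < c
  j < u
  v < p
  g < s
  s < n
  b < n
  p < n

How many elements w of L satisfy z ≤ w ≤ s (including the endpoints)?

7

The interval [z, s] = {c, g, j, s, u, v, z}, which has 7 elements.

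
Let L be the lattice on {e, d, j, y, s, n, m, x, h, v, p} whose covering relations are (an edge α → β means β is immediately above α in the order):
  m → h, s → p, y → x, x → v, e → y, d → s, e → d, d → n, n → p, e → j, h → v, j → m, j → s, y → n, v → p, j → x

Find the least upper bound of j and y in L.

Common upper bounds of {j, y}: p, v, x.
The least among these is x.

x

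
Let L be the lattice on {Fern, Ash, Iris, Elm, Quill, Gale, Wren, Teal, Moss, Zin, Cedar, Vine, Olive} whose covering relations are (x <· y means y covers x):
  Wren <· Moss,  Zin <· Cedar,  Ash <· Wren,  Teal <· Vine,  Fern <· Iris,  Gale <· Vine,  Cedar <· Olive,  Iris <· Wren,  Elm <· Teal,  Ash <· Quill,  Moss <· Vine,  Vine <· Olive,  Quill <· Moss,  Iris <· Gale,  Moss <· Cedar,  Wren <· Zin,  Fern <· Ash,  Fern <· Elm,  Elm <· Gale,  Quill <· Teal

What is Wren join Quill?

Moss

Common upper bounds of {Wren, Quill}: Cedar, Moss, Olive, Vine.
The least among these is Moss.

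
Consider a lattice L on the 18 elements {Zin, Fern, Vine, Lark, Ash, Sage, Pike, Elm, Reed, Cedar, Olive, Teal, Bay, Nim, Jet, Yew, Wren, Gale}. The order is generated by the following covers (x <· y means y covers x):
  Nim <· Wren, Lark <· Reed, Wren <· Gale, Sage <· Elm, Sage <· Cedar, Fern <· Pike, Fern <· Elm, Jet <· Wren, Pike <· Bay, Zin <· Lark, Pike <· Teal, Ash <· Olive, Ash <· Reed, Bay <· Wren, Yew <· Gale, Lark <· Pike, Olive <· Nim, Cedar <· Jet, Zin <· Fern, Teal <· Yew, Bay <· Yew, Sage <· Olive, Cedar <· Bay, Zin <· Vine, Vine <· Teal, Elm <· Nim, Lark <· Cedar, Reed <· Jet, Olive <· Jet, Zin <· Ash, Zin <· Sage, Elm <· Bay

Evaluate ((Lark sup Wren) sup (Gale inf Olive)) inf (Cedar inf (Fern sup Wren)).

Cedar

Lark ∨ Wren = Wren
Gale ∧ Olive = Olive
Wren ∨ Olive = Wren
Fern ∨ Wren = Wren
Cedar ∧ Wren = Cedar
Wren ∧ Cedar = Cedar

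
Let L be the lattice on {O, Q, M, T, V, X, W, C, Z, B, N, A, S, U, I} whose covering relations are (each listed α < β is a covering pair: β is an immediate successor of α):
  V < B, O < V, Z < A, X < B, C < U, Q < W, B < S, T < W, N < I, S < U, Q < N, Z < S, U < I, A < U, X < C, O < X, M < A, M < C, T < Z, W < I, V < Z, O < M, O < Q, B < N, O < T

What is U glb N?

B

Common lower bounds of {U, N}: B, O, V, X.
The greatest among these is B.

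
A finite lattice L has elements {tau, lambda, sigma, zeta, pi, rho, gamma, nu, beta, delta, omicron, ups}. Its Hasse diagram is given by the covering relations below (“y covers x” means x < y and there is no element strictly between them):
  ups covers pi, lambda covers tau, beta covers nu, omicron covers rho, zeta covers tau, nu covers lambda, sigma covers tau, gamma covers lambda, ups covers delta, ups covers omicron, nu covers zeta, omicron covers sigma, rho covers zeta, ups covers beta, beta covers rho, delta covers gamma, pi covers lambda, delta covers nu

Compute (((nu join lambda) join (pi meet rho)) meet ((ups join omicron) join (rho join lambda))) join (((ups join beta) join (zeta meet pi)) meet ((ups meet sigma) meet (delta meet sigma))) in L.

nu ∨ lambda = nu
pi ∧ rho = tau
nu ∨ tau = nu
ups ∨ omicron = ups
rho ∨ lambda = beta
ups ∨ beta = ups
nu ∧ ups = nu
ups ∨ beta = ups
zeta ∧ pi = tau
ups ∨ tau = ups
ups ∧ sigma = sigma
delta ∧ sigma = tau
sigma ∧ tau = tau
ups ∧ tau = tau
nu ∨ tau = nu

nu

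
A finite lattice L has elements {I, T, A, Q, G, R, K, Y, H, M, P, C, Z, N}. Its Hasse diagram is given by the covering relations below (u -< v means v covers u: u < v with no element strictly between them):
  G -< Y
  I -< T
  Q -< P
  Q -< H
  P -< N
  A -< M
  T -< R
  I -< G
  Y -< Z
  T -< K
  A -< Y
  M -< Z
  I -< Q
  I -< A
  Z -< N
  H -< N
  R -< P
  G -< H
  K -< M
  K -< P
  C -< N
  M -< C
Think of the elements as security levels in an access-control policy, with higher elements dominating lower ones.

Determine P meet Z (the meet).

K

Common lower bounds of {P, Z}: I, K, T.
The greatest among these is K.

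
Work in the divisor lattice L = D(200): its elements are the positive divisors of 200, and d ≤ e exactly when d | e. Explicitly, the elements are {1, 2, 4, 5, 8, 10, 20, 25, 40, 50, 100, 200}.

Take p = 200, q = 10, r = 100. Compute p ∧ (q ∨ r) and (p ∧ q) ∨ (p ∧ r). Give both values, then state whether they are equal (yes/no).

q ∨ r = 100, so p ∧ (q ∨ r) = 200 ∧ 100 = 100.
p ∧ q = 10 and p ∧ r = 100, so (p ∧ q) ∨ (p ∧ r) = 10 ∨ 100 = 100.
Equal: yes.

100; 100; yes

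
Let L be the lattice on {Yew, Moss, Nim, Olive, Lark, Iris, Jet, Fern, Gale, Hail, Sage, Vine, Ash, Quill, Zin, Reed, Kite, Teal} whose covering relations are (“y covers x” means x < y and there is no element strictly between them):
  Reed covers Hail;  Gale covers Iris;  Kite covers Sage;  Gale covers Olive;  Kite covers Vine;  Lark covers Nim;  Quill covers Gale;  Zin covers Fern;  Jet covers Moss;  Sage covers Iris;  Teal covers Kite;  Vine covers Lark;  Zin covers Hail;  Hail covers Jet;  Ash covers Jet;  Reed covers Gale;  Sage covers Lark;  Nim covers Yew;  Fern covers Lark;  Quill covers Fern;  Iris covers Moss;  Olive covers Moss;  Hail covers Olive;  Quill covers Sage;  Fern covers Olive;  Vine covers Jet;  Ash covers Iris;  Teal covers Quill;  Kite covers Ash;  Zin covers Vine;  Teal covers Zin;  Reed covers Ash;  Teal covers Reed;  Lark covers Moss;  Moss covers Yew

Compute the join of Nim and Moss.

Common upper bounds of {Nim, Moss}: Fern, Kite, Lark, Quill, Sage, Teal, Vine, Zin.
The least among these is Lark.

Lark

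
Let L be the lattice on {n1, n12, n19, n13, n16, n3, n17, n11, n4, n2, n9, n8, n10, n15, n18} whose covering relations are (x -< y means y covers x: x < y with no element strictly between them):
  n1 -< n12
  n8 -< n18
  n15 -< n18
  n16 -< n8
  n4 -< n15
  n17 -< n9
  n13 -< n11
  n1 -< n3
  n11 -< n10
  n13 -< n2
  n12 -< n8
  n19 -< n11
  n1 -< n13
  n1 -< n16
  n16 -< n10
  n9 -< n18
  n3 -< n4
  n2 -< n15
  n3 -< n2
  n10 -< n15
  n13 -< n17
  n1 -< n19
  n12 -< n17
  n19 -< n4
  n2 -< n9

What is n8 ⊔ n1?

n8

Common upper bounds of {n8, n1}: n18, n8.
The least among these is n8.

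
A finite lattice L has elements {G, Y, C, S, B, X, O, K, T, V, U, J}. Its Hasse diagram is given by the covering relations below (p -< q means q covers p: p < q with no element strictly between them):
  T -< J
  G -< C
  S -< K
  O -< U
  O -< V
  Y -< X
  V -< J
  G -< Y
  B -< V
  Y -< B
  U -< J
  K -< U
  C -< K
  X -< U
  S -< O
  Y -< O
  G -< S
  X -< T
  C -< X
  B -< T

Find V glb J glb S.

S

Common lower bounds of {V, J, S}: G, S.
The greatest among these is S.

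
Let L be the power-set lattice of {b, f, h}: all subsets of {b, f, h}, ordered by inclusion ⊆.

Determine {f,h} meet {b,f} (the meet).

Common lower bounds of {{f,h}, {b,f}}: {f}, {}.
The greatest among these is {f}.

{f}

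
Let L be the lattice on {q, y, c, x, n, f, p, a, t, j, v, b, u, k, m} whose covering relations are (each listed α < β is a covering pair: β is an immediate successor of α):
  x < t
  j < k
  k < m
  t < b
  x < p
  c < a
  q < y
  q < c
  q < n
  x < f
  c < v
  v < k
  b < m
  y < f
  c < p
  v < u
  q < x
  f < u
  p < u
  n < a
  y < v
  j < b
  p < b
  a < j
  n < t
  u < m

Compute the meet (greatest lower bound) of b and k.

j

Common lower bounds of {b, k}: a, c, j, n, q.
The greatest among these is j.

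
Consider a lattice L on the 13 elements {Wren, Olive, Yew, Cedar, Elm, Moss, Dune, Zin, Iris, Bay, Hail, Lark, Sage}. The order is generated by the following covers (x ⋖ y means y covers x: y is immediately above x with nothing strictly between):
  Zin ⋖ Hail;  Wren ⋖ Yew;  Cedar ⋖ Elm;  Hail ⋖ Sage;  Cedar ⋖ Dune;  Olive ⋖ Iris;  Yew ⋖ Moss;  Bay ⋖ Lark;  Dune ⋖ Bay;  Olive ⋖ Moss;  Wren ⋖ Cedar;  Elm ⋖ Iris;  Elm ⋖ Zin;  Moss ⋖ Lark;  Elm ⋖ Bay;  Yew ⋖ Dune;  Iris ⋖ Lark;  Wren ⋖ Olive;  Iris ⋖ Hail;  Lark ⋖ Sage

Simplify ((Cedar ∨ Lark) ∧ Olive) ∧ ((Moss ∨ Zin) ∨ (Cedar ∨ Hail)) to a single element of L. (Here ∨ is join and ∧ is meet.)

Cedar ∨ Lark = Lark
Lark ∧ Olive = Olive
Moss ∨ Zin = Sage
Cedar ∨ Hail = Hail
Sage ∨ Hail = Sage
Olive ∧ Sage = Olive

Olive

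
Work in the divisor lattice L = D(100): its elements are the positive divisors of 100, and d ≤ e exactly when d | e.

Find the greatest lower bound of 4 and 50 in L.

In the divisibility order, the meet is the greatest common divisor: gcd(4, 50) = 2.

2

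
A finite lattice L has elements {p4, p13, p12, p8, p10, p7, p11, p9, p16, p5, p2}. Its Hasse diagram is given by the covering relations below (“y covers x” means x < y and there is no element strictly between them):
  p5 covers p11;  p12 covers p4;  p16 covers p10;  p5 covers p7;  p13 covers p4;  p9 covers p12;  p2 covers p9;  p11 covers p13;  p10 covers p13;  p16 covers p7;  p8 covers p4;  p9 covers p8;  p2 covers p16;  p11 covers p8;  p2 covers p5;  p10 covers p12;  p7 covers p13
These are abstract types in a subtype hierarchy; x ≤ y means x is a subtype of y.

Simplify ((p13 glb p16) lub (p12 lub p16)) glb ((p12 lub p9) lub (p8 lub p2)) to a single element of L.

p13 ∧ p16 = p13
p12 ∨ p16 = p16
p13 ∨ p16 = p16
p12 ∨ p9 = p9
p8 ∨ p2 = p2
p9 ∨ p2 = p2
p16 ∧ p2 = p16

p16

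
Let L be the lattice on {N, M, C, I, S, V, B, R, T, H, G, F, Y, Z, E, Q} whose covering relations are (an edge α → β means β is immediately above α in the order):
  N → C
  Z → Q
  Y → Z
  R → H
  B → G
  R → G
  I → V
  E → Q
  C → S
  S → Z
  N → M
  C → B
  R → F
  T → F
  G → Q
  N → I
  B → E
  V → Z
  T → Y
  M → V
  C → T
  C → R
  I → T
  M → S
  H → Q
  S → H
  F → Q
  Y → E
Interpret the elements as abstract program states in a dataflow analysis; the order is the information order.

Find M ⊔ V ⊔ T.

Common upper bounds of {M, V, T}: Q, Z.
The least among these is Z.

Z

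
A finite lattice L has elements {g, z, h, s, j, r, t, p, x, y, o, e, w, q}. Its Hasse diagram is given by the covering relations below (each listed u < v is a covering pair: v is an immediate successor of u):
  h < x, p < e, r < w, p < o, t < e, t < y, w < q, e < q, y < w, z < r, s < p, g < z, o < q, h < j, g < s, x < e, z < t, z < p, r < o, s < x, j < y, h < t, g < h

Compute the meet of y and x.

h

Common lower bounds of {y, x}: g, h.
The greatest among these is h.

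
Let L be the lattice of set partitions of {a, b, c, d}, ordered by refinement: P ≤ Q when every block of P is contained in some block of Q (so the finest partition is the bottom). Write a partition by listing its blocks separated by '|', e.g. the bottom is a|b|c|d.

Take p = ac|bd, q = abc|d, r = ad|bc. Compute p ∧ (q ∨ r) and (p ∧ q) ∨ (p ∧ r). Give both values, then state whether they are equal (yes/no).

ac|bd; ac|b|d; no

q ∨ r = abcd, so p ∧ (q ∨ r) = ac|bd ∧ abcd = ac|bd.
p ∧ q = ac|b|d and p ∧ r = a|b|c|d, so (p ∧ q) ∨ (p ∧ r) = ac|b|d ∨ a|b|c|d = ac|b|d.
Equal: no.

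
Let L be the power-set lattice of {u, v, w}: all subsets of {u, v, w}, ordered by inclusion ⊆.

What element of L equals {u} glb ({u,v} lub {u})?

{u,v} ∨ {u} = {u,v}
{u} ∧ {u,v} = {u}

{u}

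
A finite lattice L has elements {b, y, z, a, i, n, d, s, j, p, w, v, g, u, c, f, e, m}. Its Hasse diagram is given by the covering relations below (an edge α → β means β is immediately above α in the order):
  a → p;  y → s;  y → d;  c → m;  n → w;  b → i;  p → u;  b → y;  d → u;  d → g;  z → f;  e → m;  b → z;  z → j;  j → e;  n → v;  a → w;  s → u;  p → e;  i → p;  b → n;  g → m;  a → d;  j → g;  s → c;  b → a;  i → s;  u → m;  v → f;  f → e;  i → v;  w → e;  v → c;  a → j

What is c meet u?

Common lower bounds of {c, u}: b, i, s, y.
The greatest among these is s.

s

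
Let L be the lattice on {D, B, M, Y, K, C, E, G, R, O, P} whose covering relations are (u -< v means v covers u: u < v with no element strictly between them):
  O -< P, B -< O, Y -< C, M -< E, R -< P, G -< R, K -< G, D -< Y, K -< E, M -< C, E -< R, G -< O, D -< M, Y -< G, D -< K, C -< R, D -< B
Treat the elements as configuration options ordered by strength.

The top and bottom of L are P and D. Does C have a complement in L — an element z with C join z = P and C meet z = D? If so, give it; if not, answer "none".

B

Need z with C ∨ z = P and C ∧ z = D.
Checking each element gives: B.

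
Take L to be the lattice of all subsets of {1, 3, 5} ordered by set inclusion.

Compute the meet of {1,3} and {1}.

{1}

Under ⊆, meet is intersection: {1,3} ∩ {1} = {1}.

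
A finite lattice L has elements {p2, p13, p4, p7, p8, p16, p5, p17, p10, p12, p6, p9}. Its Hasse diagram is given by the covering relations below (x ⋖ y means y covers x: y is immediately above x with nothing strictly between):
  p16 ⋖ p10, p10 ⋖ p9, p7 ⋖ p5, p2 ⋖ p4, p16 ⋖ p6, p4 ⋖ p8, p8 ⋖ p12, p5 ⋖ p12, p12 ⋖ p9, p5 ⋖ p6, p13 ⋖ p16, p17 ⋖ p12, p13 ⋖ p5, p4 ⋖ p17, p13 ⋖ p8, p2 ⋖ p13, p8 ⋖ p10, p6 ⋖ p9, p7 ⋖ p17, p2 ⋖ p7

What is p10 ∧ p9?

Common lower bounds of {p10, p9}: p10, p13, p16, p2, p4, p8.
The greatest among these is p10.

p10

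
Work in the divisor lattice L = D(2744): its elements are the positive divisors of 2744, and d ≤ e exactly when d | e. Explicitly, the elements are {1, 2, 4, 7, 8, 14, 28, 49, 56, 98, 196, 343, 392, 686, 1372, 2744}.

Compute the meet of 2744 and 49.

In the divisibility order, the meet is the greatest common divisor: gcd(2744, 49) = 49.

49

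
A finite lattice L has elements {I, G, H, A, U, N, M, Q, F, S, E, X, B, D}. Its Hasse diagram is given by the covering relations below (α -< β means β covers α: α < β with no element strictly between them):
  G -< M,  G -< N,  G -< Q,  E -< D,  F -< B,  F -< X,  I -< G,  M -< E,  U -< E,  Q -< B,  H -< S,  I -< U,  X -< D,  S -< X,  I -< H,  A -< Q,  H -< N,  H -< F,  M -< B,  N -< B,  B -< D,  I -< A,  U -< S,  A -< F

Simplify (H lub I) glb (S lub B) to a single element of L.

H ∨ I = H
S ∨ B = D
H ∧ D = H

H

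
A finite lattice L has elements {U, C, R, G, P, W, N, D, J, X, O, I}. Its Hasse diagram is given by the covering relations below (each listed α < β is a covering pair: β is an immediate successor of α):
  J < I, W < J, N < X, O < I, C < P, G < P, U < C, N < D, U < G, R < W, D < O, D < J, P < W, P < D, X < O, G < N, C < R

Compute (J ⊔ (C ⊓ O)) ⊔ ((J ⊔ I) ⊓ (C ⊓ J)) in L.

C ∧ O = C
J ∨ C = J
J ∨ I = I
C ∧ J = C
I ∧ C = C
J ∨ C = J

J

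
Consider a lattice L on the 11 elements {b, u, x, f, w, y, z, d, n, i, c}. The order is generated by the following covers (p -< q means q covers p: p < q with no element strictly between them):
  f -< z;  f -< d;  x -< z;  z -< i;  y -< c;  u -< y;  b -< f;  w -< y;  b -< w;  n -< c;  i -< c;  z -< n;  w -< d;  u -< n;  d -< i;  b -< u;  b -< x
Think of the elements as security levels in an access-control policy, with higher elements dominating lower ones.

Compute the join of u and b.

u

Common upper bounds of {u, b}: c, n, u, y.
The least among these is u.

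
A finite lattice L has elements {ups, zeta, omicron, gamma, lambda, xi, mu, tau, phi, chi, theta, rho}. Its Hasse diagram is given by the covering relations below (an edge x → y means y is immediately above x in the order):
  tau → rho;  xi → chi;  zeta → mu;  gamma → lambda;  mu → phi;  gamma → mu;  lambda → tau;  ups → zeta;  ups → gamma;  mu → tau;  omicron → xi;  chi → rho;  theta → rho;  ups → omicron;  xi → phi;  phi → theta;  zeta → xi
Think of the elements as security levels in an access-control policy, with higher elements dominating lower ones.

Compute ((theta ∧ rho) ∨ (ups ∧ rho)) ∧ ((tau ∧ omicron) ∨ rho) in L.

theta

theta ∧ rho = theta
ups ∧ rho = ups
theta ∨ ups = theta
tau ∧ omicron = ups
ups ∨ rho = rho
theta ∧ rho = theta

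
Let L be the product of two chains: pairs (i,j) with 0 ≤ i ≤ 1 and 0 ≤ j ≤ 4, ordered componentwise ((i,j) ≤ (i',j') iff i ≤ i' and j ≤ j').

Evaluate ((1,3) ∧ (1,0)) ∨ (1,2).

(1,3) ∧ (1,0) = (1,0)
(1,0) ∨ (1,2) = (1,2)

(1,2)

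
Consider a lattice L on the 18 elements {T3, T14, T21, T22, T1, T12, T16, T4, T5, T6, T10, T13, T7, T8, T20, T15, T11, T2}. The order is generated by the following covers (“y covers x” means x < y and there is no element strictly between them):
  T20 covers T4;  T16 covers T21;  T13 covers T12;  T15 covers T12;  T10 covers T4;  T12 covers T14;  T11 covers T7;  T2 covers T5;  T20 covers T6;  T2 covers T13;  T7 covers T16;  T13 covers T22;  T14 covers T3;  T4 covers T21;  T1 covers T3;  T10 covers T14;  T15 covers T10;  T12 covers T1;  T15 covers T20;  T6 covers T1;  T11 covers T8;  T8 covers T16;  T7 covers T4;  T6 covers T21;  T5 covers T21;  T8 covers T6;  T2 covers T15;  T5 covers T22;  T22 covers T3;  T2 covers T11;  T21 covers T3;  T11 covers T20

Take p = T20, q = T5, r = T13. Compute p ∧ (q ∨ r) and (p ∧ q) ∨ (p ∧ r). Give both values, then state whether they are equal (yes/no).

T20; T6; no

q ∨ r = T2, so p ∧ (q ∨ r) = T20 ∧ T2 = T20.
p ∧ q = T21 and p ∧ r = T1, so (p ∧ q) ∨ (p ∧ r) = T21 ∨ T1 = T6.
Equal: no.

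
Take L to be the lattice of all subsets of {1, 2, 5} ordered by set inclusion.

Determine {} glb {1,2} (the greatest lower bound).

Under ⊆, meet is intersection: {} ∩ {1,2} = {}.

{}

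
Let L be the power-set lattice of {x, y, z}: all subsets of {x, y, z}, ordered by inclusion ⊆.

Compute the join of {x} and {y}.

Under ⊆, join is union: {x} ∪ {y} = {x,y}.

{x,y}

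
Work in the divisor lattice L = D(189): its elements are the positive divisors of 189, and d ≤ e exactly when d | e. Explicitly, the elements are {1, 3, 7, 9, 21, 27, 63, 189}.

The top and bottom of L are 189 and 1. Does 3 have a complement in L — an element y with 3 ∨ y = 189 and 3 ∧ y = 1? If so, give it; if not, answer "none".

none

For every candidate y, either 3 ∨ y ≠ 189 or 3 ∧ y ≠ 1; no complement exists.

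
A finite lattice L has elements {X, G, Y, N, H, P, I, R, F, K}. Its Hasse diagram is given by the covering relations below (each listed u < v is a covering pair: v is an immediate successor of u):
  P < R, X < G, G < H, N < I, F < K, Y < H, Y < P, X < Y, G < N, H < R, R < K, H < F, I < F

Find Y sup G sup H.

H

Common upper bounds of {Y, G, H}: F, H, K, R.
The least among these is H.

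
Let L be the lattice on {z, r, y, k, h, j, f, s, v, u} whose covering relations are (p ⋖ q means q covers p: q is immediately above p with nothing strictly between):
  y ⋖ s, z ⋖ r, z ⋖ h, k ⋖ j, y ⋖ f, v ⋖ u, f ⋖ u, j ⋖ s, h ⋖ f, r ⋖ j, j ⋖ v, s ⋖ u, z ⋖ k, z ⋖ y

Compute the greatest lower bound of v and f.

z

Common lower bounds of {v, f}: z.
The greatest among these is z.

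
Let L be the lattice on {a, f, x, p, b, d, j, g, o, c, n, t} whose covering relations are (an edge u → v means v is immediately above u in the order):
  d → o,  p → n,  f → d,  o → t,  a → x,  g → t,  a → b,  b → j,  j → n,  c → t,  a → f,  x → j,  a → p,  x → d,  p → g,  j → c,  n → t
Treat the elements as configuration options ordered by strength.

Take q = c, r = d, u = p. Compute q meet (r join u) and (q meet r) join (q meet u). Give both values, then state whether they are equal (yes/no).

r join u = t, so q meet (r join u) = c meet t = c.
q meet r = x and q meet u = a, so (q meet r) join (q meet u) = x join a = x.
Equal: no.

c; x; no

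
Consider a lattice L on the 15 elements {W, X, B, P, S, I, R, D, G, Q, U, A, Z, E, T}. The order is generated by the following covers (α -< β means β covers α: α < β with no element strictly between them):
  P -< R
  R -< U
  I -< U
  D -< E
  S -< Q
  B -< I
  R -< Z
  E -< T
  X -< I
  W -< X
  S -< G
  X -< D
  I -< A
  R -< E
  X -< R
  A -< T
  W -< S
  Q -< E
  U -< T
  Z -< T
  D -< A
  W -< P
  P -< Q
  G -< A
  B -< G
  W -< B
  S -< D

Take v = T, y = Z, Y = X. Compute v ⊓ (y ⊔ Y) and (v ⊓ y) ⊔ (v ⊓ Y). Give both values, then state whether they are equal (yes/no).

Z; Z; yes

y ⊔ Y = Z, so v ⊓ (y ⊔ Y) = T ⊓ Z = Z.
v ⊓ y = Z and v ⊓ Y = X, so (v ⊓ y) ⊔ (v ⊓ Y) = Z ⊔ X = Z.
Equal: yes.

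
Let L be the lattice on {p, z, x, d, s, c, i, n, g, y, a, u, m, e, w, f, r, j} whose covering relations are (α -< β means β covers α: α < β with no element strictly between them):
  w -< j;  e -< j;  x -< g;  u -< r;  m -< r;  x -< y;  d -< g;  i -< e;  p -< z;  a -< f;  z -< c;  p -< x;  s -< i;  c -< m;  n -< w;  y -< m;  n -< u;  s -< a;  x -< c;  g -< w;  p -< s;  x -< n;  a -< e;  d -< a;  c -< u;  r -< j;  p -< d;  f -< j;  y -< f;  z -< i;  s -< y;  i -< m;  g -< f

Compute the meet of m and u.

c

Common lower bounds of {m, u}: c, p, x, z.
The greatest among these is c.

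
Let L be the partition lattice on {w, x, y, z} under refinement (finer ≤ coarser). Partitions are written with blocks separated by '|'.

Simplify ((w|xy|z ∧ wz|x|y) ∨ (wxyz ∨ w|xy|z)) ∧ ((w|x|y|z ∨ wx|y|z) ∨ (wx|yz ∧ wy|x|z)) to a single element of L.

wx|y|z

w|xy|z ∧ wz|x|y = w|x|y|z
wxyz ∨ w|xy|z = wxyz
w|x|y|z ∨ wxyz = wxyz
w|x|y|z ∨ wx|y|z = wx|y|z
wx|yz ∧ wy|x|z = w|x|y|z
wx|y|z ∨ w|x|y|z = wx|y|z
wxyz ∧ wx|y|z = wx|y|z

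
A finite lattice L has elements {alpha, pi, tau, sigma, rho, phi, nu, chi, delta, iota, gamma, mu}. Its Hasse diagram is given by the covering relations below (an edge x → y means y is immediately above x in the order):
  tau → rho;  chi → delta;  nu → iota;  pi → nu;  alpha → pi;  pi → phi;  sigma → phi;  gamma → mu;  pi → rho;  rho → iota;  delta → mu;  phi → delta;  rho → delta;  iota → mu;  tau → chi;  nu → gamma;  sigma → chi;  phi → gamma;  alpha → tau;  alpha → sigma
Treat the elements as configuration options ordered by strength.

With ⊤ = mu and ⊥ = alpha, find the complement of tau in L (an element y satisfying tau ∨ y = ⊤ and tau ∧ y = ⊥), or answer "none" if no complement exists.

gamma

Need y with tau ∨ y = mu and tau ∧ y = alpha.
Checking each element gives: gamma.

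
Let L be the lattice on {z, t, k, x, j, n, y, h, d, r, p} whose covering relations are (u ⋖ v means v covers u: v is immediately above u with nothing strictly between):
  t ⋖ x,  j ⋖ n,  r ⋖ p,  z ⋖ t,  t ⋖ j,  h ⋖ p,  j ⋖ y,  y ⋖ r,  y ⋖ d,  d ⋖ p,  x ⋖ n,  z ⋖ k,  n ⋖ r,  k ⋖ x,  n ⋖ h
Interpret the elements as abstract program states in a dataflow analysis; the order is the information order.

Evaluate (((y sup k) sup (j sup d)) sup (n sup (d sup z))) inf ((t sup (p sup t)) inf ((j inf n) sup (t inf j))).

j

y ∨ k = r
j ∨ d = d
r ∨ d = p
d ∨ z = d
n ∨ d = p
p ∨ p = p
p ∨ t = p
t ∨ p = p
j ∧ n = j
t ∧ j = t
j ∨ t = j
p ∧ j = j
p ∧ j = j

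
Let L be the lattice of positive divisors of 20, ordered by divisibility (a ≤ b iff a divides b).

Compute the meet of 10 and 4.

In the divisibility order, the meet is the greatest common divisor: gcd(10, 4) = 2.

2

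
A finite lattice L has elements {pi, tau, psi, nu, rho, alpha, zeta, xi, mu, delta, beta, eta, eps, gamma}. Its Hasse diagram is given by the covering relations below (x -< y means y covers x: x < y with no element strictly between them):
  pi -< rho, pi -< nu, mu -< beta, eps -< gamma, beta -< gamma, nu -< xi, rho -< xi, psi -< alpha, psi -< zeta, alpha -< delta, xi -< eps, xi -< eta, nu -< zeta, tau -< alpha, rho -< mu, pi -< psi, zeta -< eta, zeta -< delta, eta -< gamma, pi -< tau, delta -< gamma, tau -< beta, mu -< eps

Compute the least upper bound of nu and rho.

xi

Common upper bounds of {nu, rho}: eps, eta, gamma, xi.
The least among these is xi.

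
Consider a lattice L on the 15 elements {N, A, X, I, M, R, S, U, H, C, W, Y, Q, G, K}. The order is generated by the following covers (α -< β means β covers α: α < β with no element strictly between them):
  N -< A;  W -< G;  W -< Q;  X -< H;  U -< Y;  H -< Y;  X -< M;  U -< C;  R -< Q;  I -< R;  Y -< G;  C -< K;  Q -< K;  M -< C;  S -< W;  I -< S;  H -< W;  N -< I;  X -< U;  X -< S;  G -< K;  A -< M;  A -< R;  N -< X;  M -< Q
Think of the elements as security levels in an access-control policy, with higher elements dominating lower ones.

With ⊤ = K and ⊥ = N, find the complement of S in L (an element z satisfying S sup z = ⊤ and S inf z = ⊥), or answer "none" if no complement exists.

For every candidate z, either S ∨ z ≠ K or S ∧ z ≠ N; no complement exists.

none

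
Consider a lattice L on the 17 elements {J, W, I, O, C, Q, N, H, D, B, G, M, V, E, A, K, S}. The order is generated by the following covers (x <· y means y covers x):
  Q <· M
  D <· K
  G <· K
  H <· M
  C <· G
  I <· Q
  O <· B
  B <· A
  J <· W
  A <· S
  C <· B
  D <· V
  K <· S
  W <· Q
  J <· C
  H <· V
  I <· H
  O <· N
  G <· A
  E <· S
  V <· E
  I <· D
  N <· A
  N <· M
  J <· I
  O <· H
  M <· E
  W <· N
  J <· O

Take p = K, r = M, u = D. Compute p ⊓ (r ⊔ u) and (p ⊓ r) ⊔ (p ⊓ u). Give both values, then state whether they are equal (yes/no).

D; D; yes

r ⊔ u = E, so p ⊓ (r ⊔ u) = K ⊓ E = D.
p ⊓ r = I and p ⊓ u = D, so (p ⊓ r) ⊔ (p ⊓ u) = I ⊔ D = D.
Equal: yes.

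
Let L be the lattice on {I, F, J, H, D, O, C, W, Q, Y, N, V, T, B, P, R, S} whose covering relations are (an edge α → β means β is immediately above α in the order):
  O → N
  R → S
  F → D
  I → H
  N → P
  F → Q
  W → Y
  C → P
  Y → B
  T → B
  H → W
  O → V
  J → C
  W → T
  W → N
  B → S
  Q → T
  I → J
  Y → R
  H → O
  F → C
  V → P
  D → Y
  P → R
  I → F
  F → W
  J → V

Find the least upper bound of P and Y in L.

Common upper bounds of {P, Y}: R, S.
The least among these is R.

R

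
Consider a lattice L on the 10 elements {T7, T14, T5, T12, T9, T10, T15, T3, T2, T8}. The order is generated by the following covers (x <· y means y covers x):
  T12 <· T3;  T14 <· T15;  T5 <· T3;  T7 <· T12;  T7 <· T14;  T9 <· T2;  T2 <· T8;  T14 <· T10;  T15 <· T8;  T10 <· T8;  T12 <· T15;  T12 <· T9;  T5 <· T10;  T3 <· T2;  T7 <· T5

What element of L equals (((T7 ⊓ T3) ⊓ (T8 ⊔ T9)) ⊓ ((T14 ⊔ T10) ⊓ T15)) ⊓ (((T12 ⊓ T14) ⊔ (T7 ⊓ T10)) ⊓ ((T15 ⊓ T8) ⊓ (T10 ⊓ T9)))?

T7 ∧ T3 = T7
T8 ∨ T9 = T8
T7 ∧ T8 = T7
T14 ∨ T10 = T10
T10 ∧ T15 = T14
T7 ∧ T14 = T7
T12 ∧ T14 = T7
T7 ∧ T10 = T7
T7 ∨ T7 = T7
T15 ∧ T8 = T15
T10 ∧ T9 = T7
T15 ∧ T7 = T7
T7 ∧ T7 = T7
T7 ∧ T7 = T7

T7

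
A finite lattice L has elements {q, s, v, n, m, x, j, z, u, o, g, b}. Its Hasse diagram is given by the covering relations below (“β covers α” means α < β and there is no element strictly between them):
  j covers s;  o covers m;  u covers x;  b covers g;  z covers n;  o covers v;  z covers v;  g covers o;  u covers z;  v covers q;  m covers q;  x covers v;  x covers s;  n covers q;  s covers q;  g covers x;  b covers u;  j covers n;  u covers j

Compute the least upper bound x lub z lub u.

Common upper bounds of {x, z, u}: b, u.
The least among these is u.

u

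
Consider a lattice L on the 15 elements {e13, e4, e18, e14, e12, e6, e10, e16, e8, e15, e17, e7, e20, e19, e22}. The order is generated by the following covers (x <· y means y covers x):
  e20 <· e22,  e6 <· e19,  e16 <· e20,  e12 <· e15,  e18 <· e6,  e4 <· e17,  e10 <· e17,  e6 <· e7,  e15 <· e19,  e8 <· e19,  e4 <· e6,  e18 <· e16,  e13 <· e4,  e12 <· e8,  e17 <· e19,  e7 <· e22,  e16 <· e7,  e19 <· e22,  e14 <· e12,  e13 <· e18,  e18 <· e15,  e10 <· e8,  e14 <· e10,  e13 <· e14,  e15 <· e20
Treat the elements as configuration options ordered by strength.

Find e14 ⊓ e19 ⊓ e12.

Common lower bounds of {e14, e19, e12}: e13, e14.
The greatest among these is e14.

e14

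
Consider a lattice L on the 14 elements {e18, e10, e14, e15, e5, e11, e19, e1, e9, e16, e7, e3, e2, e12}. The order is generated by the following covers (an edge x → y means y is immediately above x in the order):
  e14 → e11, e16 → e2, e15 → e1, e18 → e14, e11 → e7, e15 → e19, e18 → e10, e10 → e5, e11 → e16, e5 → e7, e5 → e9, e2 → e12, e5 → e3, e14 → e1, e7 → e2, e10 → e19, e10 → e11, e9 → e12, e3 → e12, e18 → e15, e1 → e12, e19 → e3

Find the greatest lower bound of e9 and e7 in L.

e5

Common lower bounds of {e9, e7}: e10, e18, e5.
The greatest among these is e5.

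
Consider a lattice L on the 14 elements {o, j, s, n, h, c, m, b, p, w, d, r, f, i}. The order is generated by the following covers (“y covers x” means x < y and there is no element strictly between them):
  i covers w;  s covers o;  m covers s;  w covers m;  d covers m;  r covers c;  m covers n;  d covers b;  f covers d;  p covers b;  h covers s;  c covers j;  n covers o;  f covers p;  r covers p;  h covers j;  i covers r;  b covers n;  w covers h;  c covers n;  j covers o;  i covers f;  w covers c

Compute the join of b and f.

f

Common upper bounds of {b, f}: f, i.
The least among these is f.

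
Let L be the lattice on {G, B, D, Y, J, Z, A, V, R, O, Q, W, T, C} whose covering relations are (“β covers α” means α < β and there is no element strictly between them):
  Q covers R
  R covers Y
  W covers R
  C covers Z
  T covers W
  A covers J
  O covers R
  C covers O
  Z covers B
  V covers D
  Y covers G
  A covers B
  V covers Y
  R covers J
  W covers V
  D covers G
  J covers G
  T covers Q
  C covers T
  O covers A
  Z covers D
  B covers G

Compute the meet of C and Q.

Common lower bounds of {C, Q}: G, J, Q, R, Y.
The greatest among these is Q.

Q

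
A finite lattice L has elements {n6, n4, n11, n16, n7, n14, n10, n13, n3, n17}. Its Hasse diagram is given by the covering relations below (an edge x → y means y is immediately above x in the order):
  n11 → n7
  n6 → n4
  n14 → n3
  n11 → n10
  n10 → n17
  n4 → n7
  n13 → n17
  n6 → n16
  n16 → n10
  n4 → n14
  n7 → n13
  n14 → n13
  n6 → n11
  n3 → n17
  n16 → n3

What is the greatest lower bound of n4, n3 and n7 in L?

Common lower bounds of {n4, n3, n7}: n4, n6.
The greatest among these is n4.

n4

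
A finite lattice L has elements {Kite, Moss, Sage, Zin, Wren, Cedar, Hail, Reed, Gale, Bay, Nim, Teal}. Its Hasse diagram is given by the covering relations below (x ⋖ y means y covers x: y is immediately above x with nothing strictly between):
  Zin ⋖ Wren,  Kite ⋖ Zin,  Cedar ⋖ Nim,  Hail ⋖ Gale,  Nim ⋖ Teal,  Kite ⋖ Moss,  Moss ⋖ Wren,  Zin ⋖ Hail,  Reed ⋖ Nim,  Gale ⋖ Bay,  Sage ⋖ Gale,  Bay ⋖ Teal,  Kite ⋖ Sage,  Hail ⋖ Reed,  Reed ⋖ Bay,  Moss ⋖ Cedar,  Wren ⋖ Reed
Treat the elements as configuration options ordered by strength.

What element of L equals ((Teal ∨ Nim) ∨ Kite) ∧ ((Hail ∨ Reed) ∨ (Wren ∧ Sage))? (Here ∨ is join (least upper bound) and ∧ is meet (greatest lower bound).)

Reed

Teal ∨ Nim = Teal
Teal ∨ Kite = Teal
Hail ∨ Reed = Reed
Wren ∧ Sage = Kite
Reed ∨ Kite = Reed
Teal ∧ Reed = Reed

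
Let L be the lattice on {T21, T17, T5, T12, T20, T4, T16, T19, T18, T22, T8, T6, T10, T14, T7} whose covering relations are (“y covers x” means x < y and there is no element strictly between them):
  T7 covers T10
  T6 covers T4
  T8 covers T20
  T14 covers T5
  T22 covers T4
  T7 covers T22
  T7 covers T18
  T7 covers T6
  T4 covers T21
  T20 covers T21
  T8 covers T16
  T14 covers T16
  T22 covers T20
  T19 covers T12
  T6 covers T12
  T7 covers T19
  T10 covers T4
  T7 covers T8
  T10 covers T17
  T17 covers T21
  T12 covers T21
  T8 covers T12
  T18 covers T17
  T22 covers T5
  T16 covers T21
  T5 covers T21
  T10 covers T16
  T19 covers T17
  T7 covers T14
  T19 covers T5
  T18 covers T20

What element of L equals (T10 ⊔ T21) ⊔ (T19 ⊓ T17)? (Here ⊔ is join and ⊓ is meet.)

T10

T10 ∨ T21 = T10
T19 ∧ T17 = T17
T10 ∨ T17 = T10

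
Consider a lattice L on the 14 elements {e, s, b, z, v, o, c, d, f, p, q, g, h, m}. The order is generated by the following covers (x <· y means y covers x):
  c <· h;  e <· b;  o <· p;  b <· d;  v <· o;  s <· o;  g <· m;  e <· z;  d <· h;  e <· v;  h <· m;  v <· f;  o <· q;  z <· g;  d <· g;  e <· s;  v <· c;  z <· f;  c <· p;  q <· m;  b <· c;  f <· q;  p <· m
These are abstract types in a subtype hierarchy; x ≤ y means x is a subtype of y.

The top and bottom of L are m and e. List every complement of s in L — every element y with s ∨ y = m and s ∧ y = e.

d, g, h

Need y with s ∨ y = m and s ∧ y = e.
Checking each element gives: d, g, h.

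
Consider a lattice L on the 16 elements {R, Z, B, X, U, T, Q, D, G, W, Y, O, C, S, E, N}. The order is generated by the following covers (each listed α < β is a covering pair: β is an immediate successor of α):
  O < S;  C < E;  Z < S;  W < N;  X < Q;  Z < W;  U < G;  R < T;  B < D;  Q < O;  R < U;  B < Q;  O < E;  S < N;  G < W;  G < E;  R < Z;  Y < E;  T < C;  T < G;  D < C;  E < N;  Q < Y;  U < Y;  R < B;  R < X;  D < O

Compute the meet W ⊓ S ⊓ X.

R

Common lower bounds of {W, S, X}: R.
The greatest among these is R.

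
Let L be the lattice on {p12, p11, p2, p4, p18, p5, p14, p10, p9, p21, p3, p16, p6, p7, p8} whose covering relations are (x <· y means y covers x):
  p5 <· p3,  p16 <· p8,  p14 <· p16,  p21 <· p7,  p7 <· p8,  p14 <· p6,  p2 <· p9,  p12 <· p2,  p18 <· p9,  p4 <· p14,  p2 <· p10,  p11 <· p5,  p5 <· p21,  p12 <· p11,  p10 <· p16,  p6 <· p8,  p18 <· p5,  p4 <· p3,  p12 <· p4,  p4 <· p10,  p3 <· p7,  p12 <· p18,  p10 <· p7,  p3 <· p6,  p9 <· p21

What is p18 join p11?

p5

Common upper bounds of {p18, p11}: p21, p3, p5, p6, p7, p8.
The least among these is p5.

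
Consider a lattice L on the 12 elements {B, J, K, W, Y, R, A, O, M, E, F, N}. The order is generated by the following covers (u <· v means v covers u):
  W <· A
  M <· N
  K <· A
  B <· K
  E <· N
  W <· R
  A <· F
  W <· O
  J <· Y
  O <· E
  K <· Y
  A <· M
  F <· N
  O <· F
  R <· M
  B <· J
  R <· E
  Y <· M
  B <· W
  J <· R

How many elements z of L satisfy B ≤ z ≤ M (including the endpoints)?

8

The interval [B, M] = {A, B, J, K, M, R, W, Y}, which has 8 elements.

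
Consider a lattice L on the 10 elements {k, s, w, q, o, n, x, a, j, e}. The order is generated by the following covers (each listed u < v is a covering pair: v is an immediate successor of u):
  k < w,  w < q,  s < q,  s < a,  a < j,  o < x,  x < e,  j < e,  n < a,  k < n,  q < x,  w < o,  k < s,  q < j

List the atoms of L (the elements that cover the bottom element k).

n, s, w

The atoms are exactly the elements that cover k: n, s, w.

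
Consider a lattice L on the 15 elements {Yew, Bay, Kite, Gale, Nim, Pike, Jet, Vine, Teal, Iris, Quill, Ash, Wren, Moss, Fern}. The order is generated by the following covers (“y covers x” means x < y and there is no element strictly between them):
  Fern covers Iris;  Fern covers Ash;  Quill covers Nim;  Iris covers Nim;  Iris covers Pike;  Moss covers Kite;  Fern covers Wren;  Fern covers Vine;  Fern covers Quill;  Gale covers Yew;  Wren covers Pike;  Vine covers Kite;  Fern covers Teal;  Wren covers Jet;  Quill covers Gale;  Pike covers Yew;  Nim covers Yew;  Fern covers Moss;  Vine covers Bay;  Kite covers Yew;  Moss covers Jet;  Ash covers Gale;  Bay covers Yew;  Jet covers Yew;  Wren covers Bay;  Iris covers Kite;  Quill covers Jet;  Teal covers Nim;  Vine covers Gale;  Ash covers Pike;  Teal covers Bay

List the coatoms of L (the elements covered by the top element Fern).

Ash, Iris, Moss, Quill, Teal, Vine, Wren

The coatoms are exactly the elements covered by Fern: Ash, Iris, Moss, Quill, Teal, Vine, Wren.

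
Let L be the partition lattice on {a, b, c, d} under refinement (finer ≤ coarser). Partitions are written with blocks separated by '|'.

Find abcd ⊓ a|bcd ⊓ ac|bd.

a|bd|c

The meet (common refinement) of abcd, a|bcd, ac|bd intersects blocks pairwise, giving a|bd|c.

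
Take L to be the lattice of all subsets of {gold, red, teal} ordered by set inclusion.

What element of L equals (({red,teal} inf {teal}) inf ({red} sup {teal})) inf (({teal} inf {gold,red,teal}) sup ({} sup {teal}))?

{red,teal} ∧ {teal} = {teal}
{red} ∨ {teal} = {red,teal}
{teal} ∧ {red,teal} = {teal}
{teal} ∧ {gold,red,teal} = {teal}
{} ∨ {teal} = {teal}
{teal} ∨ {teal} = {teal}
{teal} ∧ {teal} = {teal}

{teal}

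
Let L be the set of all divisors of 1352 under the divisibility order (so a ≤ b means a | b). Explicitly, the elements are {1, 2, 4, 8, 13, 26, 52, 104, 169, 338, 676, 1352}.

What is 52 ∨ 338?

676

Common upper bounds of {52, 338}: 1352, 676.
The least among these is 676.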